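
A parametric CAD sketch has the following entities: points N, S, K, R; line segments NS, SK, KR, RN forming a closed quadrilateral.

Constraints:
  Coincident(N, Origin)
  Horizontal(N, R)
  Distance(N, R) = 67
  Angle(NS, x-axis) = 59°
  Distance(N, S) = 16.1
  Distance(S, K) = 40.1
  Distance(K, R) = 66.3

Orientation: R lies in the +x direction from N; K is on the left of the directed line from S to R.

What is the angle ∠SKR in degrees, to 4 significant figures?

63.57°

N is at the origin; N and R share the same y with |NR| = 67.0 and R in +x, so R = (67.0, 0). NS runs at 59.0° with |NS| = 16.1, so S = (8.292, 13.80). K is determined by |SK| = 40.1 and |KR| = 66.3 together: it lies at the intersection of circle(S, 40.1) and circle(R, 66.3). With |SR| = 60.31, the foot of the radical line on SR is 7.042 from S and the perpendicular offset is √(40.1² − 7.042²) = 39.48. Taking the left-of-SR solution: K = (24.18, 50.62).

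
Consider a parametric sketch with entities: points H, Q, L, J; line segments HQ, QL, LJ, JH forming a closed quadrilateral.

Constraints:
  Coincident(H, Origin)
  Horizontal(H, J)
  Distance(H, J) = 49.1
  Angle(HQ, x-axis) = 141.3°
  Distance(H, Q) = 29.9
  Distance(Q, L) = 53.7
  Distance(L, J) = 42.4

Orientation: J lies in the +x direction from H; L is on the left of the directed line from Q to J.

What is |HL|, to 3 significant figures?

45.5

Checks: |QL| = 53.70 ✓; |LJ| = 42.40 ✓.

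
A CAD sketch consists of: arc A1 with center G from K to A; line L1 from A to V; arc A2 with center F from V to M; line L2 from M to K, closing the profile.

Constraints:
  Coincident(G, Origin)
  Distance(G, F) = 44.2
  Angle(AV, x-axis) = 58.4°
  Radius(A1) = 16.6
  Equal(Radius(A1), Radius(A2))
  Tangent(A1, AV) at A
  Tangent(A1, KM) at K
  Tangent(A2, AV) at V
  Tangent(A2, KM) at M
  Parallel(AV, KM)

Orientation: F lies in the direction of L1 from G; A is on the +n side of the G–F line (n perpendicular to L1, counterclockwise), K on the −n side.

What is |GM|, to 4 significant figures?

47.21

Tangency of A1 to both parallel lines with radius 16.6 puts A and K at G ± 16.6·n: A = (-14.14, 8.698), K = (14.14, -8.698). Equal radii place V and M the same way about F: V = F + 16.6·n = (9.022, 46.34), M = F − 16.6·n = (37.30, 28.95). Then |GM| = |M − G| = 47.21.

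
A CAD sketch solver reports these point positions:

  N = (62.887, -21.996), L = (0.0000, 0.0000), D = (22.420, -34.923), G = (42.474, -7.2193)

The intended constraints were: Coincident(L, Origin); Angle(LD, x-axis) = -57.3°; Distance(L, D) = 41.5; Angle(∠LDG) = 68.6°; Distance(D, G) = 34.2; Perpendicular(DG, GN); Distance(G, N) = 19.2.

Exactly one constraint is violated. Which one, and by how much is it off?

Distance(G, N) = 19.2 — off by 6.00.

L = (0.00, 0.00) ✓; LD at -57.30° ✓; |LD| = 41.50 ✓; ∠LDG = 68.60° ✓; |DG| = 34.20 ✓; ∠(DG, GN) = 90.00° ✓; |GN| = 25.20 ✗.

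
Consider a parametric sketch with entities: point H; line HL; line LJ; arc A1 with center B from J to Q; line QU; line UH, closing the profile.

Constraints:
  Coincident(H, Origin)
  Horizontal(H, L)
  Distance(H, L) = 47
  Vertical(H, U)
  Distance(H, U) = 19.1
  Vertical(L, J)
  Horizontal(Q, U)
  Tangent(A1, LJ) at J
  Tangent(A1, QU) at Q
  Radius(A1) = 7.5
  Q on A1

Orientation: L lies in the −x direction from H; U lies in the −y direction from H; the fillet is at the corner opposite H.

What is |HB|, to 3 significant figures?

41.2

HU is vertical with |HU| = 19.1 and U on the −y side, so U = (0.00, -19.1). The virtual corner opposite H is at (-47.0, -19.1). Tangency of A1 to LJ means the radius BJ is perpendicular to LJ and since A1 is tangent to QU there, BQ ⟂ QU, with radius 7.5, so the center B sits 7.5 in from both sides at B = (-39.5, -11.6). Then |HB| = |B − H| = 41.2.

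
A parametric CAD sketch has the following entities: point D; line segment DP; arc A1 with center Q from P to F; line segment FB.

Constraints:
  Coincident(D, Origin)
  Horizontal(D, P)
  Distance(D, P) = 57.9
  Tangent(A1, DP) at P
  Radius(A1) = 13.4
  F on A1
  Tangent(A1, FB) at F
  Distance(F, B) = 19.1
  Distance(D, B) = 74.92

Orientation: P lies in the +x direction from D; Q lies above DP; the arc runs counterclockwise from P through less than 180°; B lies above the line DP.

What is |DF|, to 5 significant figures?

72.827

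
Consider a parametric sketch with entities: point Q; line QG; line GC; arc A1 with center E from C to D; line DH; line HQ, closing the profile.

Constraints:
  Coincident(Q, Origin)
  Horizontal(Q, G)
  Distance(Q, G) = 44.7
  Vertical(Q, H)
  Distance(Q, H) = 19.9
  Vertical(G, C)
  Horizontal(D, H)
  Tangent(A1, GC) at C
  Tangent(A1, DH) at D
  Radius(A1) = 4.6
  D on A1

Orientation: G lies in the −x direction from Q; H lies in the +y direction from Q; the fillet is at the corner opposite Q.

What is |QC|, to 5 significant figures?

47.246

Q is at the origin; QG is horizontal with |QG| = 44.7 and G on the −x side, so G = (-44.700, 0.0000). QH is vertical with |QH| = 19.9 and H on the +y side, so H = (0.0000, 19.900). The virtual corner opposite Q is at (-44.700, 19.900). The tangent condition forces EC to be normal to GC and the tangent condition forces ED to be normal to DH, with radius 4.6, so the center E sits 4.6 in from both sides at E = (-40.100, 15.300). That places the tangent points at C = (-44.700, 15.300) on GC and D = (-40.100, 19.900) on DH. Then |QC| = |C − Q| = 47.246.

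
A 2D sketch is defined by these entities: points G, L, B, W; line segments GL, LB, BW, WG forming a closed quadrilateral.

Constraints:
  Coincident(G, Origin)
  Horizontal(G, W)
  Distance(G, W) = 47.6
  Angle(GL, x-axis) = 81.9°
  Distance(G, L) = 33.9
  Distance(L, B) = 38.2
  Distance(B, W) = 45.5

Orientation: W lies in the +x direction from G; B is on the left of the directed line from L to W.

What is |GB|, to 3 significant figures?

61.1

Checks: |LB| = 38.20 ✓; |BW| = 45.50 ✓.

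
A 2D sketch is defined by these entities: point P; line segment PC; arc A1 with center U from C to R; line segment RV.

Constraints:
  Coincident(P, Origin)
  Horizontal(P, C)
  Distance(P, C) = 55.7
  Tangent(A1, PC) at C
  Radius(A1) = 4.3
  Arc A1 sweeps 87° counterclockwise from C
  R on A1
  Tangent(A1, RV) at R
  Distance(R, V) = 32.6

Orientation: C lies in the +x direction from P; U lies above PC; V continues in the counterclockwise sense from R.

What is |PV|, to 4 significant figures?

71.75

P is at the origin; PC is horizontal with |PC| = 55.7 and C on the +x side, so C = (55.70, 0.000). Since A1 is tangent to PC there, UC ⟂ PC, so U = C + (0, 4.3) = (55.70, 4.300). On A1, C sits at bearing -90° from U; an 87° counterclockwise sweep puts R at bearing -3°, so R = U + 4.3·(cos -3°, sin -3°) = (59.99, 4.075). Tangency of A1 to RV means the radius UR is perpendicular to RV, so RV runs along (−sin -3°, cos -3°); with |RV| = 32.6, V = (61.70, 36.63). Then |PV| = |V − P| = 71.75.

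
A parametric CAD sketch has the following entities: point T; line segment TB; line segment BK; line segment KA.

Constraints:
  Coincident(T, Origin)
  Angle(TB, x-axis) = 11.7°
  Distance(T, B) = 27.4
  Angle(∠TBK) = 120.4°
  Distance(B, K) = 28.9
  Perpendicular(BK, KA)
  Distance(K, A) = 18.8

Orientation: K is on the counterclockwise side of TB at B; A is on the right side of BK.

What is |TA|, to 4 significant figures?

60.24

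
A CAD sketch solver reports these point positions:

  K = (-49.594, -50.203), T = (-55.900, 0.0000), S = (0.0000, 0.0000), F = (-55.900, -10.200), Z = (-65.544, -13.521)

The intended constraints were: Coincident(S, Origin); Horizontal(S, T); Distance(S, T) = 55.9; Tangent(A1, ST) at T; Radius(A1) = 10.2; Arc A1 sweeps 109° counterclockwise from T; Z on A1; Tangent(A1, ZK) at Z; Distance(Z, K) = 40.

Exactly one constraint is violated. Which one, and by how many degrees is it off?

Tangent(A1, ZK) at Z — off by 4.50°.

S = (0.00, 0.00) ✓; S.y = 0.00, T.y = 0.00 ✓; |ST| = 55.90 ✓; ∠(FT, TS) = 90.00° ✓; |FT| = 10.20 ✓; bearing(F→Z) − bearing(F→T) = 109.0° ✓; |FZ| = 10.20 ✓; ∠(FZ, ZK) = 85.50° ✗; |ZK| = 40.00 ✓.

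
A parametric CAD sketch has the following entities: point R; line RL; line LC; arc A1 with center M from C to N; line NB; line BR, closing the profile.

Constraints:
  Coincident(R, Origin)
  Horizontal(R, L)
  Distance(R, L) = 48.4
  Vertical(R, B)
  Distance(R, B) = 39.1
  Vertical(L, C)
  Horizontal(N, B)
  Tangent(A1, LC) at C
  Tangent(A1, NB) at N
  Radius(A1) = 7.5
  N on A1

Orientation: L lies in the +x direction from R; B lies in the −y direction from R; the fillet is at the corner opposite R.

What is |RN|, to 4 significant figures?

56.58

R is at the origin; R and L share the same y with |RL| = 48.4 and L on the +x side, so L = (48.40, 0.000). R and B share the same x with |RB| = 39.1 and B on the −y side, so B = (0.000, -39.10). The virtual corner opposite R is at (48.40, -39.10). A1 meets LC tangentially, so MC is at right angles to LC and since A1 is tangent to NB there, MN ⟂ NB, with radius 7.5, so the center M sits 7.5 in from both sides at M = (40.90, -31.60). That places the tangent points at C = (48.40, -31.60) on LC and N = (40.90, -39.10) on NB. Then |RN| = |N − R| = 56.58.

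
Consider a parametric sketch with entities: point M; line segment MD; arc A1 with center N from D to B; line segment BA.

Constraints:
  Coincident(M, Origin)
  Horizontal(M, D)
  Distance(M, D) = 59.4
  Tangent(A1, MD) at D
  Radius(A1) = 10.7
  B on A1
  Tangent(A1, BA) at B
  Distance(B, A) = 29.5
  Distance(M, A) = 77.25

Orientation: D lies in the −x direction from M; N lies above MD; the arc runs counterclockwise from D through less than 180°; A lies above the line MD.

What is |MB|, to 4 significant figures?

52.70

Checks: ∠(ND, DM) = 90.00° ✓; |ND| = 10.70 ✓; |NB| = 10.70 ✓; ∠(NB, BA) = 90.00° ✓; |BA| = 29.50 ✓; |MA| = 77.25 ✓.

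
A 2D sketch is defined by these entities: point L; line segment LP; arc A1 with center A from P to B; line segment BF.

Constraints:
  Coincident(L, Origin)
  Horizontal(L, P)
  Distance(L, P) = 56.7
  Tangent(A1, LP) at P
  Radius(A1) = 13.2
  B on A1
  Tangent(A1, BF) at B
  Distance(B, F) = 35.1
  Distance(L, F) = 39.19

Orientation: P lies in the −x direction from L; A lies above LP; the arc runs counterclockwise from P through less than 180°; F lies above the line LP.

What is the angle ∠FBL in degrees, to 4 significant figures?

54.81°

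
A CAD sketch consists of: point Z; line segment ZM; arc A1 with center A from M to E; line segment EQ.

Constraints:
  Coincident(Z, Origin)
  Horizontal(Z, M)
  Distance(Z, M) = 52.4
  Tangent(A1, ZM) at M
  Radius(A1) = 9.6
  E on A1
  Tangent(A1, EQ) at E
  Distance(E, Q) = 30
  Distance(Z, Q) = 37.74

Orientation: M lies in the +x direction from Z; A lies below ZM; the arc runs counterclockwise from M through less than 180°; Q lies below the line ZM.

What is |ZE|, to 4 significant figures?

45.03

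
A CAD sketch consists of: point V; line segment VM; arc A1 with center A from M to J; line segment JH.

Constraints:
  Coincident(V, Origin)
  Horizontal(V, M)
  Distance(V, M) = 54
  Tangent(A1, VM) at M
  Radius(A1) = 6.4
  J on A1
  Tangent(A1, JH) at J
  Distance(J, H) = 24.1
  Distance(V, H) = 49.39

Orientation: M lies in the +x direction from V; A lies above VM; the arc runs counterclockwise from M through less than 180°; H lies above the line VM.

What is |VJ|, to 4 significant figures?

59.44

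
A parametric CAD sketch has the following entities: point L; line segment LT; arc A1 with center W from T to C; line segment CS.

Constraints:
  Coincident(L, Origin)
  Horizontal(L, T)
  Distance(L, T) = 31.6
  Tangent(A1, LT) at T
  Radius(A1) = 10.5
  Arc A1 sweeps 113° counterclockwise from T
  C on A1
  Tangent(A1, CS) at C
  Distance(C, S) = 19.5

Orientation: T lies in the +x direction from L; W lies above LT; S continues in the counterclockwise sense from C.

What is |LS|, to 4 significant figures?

46.82

On A1, T sits at bearing -90° from W; a 113° counterclockwise sweep puts C at bearing 23°, so C = W + 10.5·(cos 23°, sin 23°) = (41.27, 14.60). Tangency of A1 to CS means the radius WC is perpendicular to CS, so CS runs along (−sin 23°, cos 23°); with |CS| = 19.5, S = (33.65, 32.55). Then |LS| = |S − L| = 46.82.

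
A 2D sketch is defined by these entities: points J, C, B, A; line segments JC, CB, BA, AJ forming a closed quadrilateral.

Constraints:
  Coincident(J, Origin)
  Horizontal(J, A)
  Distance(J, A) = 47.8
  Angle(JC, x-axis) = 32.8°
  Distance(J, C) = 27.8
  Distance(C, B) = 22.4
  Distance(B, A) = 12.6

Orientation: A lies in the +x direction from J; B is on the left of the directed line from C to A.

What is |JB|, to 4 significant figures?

47.27

Checks: |CB| = 22.40 ✓; |BA| = 12.60 ✓.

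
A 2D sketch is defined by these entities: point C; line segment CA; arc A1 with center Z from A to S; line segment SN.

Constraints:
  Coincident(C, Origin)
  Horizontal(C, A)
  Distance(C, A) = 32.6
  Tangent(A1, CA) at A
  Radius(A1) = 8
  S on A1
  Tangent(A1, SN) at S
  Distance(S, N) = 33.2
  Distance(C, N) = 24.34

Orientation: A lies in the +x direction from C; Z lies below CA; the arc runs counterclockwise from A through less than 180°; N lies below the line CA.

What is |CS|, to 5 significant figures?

27.336

C is at the origin; CA is horizontal with |CA| = 32.6 and A on the +x side, so A = (32.600, 0.0000). Tangency of A1 to CA means the radius ZA is perpendicular to CA, so Z = A + (0, -8) = (32.600, -8.0000). Since ZS ⟂ SN (tangency), |ZN| = √(8.0² + 33.2²) = 34.150 regardless of where S sits on A1. So N lies on both circle(C, 24.34) and circle(Z, 34.150); the below-CA intersection is N = (2.5405, -24.207). S is the foot of the tangent from N: S = (27.259, -2.0436).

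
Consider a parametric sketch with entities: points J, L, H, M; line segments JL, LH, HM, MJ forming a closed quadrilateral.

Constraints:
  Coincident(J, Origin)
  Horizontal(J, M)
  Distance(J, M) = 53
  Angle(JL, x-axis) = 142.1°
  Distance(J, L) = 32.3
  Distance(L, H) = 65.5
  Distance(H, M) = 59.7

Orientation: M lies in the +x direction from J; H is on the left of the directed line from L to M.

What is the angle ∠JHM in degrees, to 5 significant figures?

51.324°

Checks: J.y = 0.00, M.y = 0.00 ✓; |LH| = 65.50 ✓; |HM| = 59.70 ✓.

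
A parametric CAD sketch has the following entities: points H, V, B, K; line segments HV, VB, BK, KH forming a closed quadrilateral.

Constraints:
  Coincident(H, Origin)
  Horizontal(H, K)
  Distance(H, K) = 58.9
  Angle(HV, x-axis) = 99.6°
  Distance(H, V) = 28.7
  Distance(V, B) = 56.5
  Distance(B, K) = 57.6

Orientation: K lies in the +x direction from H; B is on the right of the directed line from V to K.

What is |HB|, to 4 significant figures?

27.90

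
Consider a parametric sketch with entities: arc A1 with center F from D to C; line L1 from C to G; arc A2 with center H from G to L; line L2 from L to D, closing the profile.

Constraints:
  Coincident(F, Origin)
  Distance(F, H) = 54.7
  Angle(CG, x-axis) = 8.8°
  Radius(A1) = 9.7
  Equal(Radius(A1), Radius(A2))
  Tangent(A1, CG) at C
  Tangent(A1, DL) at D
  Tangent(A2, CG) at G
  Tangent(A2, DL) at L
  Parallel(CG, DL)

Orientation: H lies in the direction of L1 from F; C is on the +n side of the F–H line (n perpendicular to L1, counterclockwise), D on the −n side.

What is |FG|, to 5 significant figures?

55.553

Tangency of A1 to both parallel lines with radius 9.7 puts C and D at F ± 9.7·n: C = (-1.4840, 9.5858), D = (1.4840, -9.5858). Equal radii place G and L the same way about H: G = H + 9.7·n = (52.572, 17.954), L = H − 9.7·n = (55.540, -1.2175). Then |FG| = |G − F| = 55.553.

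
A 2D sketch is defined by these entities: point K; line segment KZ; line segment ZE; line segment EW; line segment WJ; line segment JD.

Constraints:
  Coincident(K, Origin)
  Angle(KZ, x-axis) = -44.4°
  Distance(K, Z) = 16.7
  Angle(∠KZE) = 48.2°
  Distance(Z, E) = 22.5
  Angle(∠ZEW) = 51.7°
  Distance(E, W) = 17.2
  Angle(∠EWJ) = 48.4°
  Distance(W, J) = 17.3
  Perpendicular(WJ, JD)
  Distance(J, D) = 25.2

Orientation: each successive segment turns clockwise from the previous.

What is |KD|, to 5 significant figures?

30.361

K is at the origin; KZ runs at -44.4° with length 16.7, so Z = (11.932, -11.684). ∠KZE = 48.2° gives ZE at -176.20° from the x-axis; with |ZE| = 22.5, E = (-10.519, -13.176). ∠ZEW = 51.7° gives EW at 55.500° from the x-axis; with |EW| = 17.2, W = (-0.77665, 0.99943). ∠EWJ = 48.4° gives WJ at -76.100° from the x-axis; with |WJ| = 17.3, J = (3.3793, -15.794). WJ is perpendicular to JD, so JD runs at -166.10°; with |JD| = 25.2, D = (-21.083, -21.848). Then |KD| = |D − K| = 30.361.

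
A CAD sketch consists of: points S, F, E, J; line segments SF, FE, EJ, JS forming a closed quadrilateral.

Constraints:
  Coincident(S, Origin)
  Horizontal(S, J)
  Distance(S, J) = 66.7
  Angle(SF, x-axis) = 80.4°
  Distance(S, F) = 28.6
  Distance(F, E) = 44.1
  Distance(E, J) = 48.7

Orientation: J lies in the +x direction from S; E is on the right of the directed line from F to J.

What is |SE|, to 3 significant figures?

23.9

S is at the origin; SJ is horizontal with |SJ| = 66.7 and J in +x, so J = (66.7, 0). SF runs at 80.4° with |SF| = 28.6, so F = (4.77, 28.2). E is determined by |FE| = 44.1 and |EJ| = 48.7 together: it lies at the intersection of circle(F, 44.1) and circle(J, 48.7). With |FJ| = 68.0, the foot of the radical line on FJ is 30.9 from F and the perpendicular offset is √(44.1² − 30.9²) = 31.5. Taking the right-of-FJ solution: E = (19.8, -13.2).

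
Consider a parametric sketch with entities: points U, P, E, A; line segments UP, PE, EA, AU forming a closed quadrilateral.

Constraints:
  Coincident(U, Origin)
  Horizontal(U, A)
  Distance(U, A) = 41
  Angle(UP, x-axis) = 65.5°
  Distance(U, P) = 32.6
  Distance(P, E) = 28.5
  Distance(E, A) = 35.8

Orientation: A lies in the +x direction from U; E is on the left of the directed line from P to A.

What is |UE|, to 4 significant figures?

54.69

Checks: |PE| = 28.50 ✓; |EA| = 35.80 ✓.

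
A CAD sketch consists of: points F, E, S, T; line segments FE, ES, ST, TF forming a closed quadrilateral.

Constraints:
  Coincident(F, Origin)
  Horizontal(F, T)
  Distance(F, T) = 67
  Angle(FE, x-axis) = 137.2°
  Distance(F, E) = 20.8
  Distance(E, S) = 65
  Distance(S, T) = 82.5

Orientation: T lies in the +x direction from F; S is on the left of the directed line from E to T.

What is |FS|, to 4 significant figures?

71.35

Checks: |ES| = 65.00 ✓; |ST| = 82.50 ✓.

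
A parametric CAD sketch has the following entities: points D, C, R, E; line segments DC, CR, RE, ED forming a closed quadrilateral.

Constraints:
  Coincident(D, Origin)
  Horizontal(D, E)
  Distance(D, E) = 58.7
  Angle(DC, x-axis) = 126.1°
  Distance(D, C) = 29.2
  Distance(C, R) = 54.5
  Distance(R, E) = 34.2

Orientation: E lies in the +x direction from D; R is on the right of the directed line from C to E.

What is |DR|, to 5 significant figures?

27.684

Checks: |CR| = 54.50 ✓; |RE| = 34.20 ✓.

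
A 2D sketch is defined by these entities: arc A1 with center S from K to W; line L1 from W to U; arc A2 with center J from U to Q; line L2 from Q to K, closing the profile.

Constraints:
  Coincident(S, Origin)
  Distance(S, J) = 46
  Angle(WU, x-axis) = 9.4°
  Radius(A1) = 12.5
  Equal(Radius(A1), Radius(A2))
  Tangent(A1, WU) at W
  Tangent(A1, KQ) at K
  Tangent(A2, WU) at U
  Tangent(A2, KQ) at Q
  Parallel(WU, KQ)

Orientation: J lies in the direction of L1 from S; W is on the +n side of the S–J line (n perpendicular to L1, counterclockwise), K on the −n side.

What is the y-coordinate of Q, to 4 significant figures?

-4.819

Tangency of A1 to both parallel lines with radius 12.5 puts W and K at S ± 12.5·n: W = (-2.042, 12.33), K = (2.042, -12.33). Equal radii place U and Q the same way about J: U = J + 12.5·n = (43.34, 19.85), Q = J − 12.5·n = (47.42, -4.819). So Q.y = -4.819.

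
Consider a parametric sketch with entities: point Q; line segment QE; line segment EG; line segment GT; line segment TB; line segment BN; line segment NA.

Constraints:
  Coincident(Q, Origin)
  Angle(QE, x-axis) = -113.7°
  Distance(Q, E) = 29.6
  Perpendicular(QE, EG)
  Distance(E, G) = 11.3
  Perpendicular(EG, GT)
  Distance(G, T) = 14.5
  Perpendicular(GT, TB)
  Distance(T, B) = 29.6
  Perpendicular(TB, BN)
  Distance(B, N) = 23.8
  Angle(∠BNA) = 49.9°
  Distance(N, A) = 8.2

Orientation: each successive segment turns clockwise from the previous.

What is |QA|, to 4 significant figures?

35.70

Q is at the origin; QE runs at -113.7° with length 29.6, so E = (-11.90, -27.10). QE ⟂ EG, so EG runs at 156.3°; with |EG| = 11.3, G = (-22.24, -22.56). EG is perpendicular to GT, so GT runs at 66.30°; with |GT| = 14.5, T = (-16.42, -9.284). GT is perpendicular to TB, so TB runs at -23.70°; with |TB| = 29.6, B = (10.69, -21.18). TB ⟂ BN, so BN runs at -113.7°; with |BN| = 23.8, N = (1.121, -42.97). ∠BNA = 49.9° gives NA at 116.2° from the x-axis; with |NA| = 8.2, A = (-2.499, -35.62). Then |QA| = |A − Q| = 35.70.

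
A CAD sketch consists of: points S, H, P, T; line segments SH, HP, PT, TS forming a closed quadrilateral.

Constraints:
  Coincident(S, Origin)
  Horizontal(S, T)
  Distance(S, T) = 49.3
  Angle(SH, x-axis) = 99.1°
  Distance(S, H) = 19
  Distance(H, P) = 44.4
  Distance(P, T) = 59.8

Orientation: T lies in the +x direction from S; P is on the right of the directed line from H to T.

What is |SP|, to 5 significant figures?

26.040

Checks: |HP| = 44.40 ✓; |PT| = 59.80 ✓.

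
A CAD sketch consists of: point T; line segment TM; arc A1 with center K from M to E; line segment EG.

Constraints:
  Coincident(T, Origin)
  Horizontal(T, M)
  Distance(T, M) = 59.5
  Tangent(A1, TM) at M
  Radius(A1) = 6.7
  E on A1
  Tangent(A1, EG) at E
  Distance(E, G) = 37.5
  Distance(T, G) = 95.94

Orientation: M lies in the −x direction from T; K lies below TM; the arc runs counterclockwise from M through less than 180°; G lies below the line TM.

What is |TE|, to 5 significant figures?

63.874

T is at the origin; T and M share the same y with |TM| = 59.5 and M on the −x side, so M = (-59.500, 0.0000). Tangency of A1 to TM means the radius KM is perpendicular to TM, so K = M + (0, -6.7) = (-59.500, -6.7000). Since KE ⟂ EG (tangency), |KG| = √(6.7² + 37.5²) = 38.094 regardless of where E sits on A1. So G lies on both circle(T, 95.94) and circle(K, 38.094); the below-TM intersection is G = (-92.356, -25.977). E is the foot of the tangent from G: E = (-63.854, -1.6076).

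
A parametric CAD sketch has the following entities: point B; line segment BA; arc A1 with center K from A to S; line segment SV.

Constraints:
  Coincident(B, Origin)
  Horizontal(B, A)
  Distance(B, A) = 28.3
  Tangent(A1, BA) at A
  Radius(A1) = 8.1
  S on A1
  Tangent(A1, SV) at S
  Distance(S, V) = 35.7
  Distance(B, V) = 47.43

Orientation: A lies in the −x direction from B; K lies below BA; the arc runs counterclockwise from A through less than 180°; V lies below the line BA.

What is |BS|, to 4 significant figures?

37.41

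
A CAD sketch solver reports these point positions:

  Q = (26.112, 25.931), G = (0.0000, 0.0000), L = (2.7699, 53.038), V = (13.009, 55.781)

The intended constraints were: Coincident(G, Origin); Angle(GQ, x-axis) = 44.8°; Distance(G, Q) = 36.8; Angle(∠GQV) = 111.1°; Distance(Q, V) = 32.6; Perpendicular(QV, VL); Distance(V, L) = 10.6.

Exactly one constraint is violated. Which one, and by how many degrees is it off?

Perpendicular(QV, VL) — off by 8.70°.

G = (0.00, 0.00) ✓; GQ at 44.80° ✓; |GQ| = 36.80 ✓; ∠GQV = 111.1° ✓; |QV| = 32.60 ✓; ∠(QV, VL) = 81.30° ✗; |VL| = 10.60 ✓.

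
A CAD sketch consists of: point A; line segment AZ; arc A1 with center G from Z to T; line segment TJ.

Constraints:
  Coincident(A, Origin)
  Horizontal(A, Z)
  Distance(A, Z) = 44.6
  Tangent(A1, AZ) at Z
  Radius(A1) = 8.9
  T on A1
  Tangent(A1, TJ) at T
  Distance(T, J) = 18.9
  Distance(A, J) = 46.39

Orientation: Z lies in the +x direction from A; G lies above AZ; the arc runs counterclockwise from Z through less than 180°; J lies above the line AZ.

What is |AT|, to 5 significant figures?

52.945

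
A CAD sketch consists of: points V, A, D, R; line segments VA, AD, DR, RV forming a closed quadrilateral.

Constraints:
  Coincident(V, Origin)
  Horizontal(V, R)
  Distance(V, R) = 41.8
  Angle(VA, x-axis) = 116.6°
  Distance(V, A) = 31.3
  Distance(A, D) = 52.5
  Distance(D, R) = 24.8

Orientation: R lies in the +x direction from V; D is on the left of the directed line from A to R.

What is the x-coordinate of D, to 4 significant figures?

38.37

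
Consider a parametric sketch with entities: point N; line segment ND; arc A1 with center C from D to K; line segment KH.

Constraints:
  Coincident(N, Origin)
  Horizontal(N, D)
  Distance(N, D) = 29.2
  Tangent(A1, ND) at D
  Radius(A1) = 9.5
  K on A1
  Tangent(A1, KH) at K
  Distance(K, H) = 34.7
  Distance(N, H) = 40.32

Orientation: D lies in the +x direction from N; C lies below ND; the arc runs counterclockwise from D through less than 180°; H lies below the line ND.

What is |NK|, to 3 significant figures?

21.2

N is at the origin; ND is horizontal with |ND| = 29.2 and D on the +x side, so D = (29.2, 0.00). The tangent condition forces CD to be normal to ND, so C = D + (0, -9.5) = (29.2, -9.50). Since CK ⟂ KH (tangency), |CH| = √(9.5² + 34.7²) = 36.0 regardless of where K sits on A1. So H lies on both circle(N, 40.32) and circle(C, 36.0); the below-ND intersection is H = (9.04, -39.3). K is the foot of the tangent from H: K = (20.2, -6.44).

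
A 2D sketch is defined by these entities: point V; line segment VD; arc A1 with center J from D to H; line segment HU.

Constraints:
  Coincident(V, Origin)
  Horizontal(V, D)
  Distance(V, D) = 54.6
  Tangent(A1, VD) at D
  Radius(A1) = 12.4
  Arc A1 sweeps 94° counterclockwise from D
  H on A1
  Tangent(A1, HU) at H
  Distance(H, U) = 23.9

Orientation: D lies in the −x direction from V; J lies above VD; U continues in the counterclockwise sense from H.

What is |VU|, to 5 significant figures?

57.479

On A1, D sits at bearing -90° from J; a 94° counterclockwise sweep puts H at bearing 4°, so H = J + 12.4·(cos 4°, sin 4°) = (-42.230, 13.265). The tangent condition forces JH to be normal to HU, so HU runs along (−sin 4°, cos 4°); with |HU| = 23.9, U = (-43.897, 37.107). Then |VU| = |U − V| = 57.479.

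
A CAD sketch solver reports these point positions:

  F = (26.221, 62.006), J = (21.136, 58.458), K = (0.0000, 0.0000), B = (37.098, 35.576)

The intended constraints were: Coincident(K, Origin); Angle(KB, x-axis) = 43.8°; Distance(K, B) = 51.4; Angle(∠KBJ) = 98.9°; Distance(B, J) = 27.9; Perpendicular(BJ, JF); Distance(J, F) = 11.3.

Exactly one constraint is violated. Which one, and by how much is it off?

Distance(J, F) = 11.3 — off by 5.10.

K = (0.00, 0.00) ✓; KB at 43.80° ✓; |KB| = 51.40 ✓; ∠KBJ = 98.90° ✓; |BJ| = 27.90 ✓; ∠(BJ, JF) = 89.99° ✓; |JF| = 6.200 ✗.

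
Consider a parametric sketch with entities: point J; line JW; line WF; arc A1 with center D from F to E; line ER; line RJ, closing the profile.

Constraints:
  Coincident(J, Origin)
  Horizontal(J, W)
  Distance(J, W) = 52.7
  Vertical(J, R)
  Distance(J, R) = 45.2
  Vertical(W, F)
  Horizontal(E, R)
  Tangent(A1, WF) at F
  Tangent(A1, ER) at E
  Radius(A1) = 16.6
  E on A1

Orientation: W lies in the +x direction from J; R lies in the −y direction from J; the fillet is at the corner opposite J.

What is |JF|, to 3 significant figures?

60.0

J is at the origin; J and W share the same y with |JW| = 52.7 and W on the +x side, so W = (52.7, 0.00). JR is vertical with |JR| = 45.2 and R on the −y side, so R = (0.00, -45.2). The virtual corner opposite J is at (52.7, -45.2). The tangent condition forces DF to be normal to WF and since A1 is tangent to ER there, DE ⟂ ER, with radius 16.6, so the center D sits 16.6 in from both sides at D = (36.1, -28.6). That places the tangent points at F = (52.7, -28.6) on WF and E = (36.1, -45.2) on ER. Then |JF| = |F − J| = 60.0.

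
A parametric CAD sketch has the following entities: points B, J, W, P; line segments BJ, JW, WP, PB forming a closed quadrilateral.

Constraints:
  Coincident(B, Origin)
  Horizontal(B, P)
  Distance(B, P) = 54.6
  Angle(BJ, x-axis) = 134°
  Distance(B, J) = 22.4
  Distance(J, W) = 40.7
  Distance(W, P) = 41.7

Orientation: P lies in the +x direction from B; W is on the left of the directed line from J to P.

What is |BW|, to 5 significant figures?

36.309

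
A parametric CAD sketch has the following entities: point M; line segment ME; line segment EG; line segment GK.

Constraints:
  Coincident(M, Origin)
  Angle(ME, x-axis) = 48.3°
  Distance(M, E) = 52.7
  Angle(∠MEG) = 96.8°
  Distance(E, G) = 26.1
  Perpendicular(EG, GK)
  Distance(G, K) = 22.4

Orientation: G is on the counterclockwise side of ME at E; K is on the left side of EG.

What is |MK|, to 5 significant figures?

44.064

M is at the origin; ME runs at 48.3° with length 52.7, so E = 52.7·(cos 48.3°, sin 48.3°) = (35.058, 39.348). ∠MEG = 96.8°, so EG runs at 48.3° + (180° − 96.8°) = 131.50° from the x-axis; with |EG| = 26.1, G = E + 26.1·(cos 131.50°, sin 131.50°) = (17.763, 58.896). The perpendicularity gives GK at right angles to EG; with |GK| = 22.4 on the left of EG, K = G + 22.4·(-0.74896, -0.66262) = (0.98665, 44.053). Then |MK| = |K − M| = 44.064.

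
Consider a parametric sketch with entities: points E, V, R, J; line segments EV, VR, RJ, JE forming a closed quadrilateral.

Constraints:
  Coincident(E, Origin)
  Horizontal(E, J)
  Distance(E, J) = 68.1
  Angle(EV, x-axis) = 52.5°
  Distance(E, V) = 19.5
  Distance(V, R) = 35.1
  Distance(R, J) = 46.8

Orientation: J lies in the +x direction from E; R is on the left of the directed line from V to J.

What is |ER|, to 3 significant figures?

54.2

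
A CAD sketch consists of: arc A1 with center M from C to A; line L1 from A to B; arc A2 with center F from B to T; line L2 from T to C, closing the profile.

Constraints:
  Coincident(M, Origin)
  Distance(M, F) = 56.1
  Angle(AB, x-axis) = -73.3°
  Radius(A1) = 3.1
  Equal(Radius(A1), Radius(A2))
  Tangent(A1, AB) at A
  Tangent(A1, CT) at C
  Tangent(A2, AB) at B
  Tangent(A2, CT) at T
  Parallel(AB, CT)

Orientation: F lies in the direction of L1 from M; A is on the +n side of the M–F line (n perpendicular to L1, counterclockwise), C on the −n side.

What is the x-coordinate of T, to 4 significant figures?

13.15

The slot axis is L1's direction at -73.3°, so u = (cos -73.3°, sin -73.3°) = (0.2874, -0.9578) and n = (−sin -73.3°, cos -73.3°) = (0.9578, 0.2874). M is at the origin and F lies 56.1 along u from M, so F = 56.1·u = (16.12, -53.73). Tangency of A1 to both parallel lines with radius 3.1 puts A and C at M ± 3.1·n: A = (2.969, 0.8908), C = (-2.969, -0.8908). Equal radii place B and T the same way about F: B = F + 3.1·n = (19.09, -52.84), T = F − 3.1·n = (13.15, -54.62). So T.x = 13.15.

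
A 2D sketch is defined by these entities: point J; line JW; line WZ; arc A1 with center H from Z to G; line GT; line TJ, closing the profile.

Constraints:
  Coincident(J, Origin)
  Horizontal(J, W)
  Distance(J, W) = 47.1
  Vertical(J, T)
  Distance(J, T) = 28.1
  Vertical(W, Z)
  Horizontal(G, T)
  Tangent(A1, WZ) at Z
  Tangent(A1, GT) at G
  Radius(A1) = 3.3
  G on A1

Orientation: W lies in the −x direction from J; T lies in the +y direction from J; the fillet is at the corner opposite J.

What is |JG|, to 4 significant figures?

52.04

J is at the origin; J and W share the same y with |JW| = 47.1 and W on the −x side, so W = (-47.10, 0.000). JT is vertical with |JT| = 28.1 and T on the +y side, so T = (0.000, 28.10). The virtual corner opposite J is at (-47.10, 28.10). The tangent condition forces HZ to be normal to WZ and the tangent condition forces HG to be normal to GT, with radius 3.3, so the center H sits 3.3 in from both sides at H = (-43.80, 24.80). That places the tangent points at Z = (-47.10, 24.80) on WZ and G = (-43.80, 28.10) on GT. Then |JG| = |G − J| = 52.04.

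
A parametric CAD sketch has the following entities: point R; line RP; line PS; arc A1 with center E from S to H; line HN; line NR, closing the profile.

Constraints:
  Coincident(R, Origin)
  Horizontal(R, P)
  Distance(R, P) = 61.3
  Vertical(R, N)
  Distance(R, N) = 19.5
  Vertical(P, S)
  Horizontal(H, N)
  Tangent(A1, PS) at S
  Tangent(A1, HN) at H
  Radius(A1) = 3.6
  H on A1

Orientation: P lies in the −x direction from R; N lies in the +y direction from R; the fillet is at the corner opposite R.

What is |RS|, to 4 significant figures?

63.33

R is at the origin; RP is horizontal with |RP| = 61.3 and P on the −x side, so P = (-61.30, 0.000). R and N share the same x with |RN| = 19.5 and N on the +y side, so N = (0.000, 19.50). The virtual corner opposite R is at (-61.30, 19.50). A1 meets PS tangentially, so ES is at right angles to PS and since A1 is tangent to HN there, EH ⟂ HN, with radius 3.6, so the center E sits 3.6 in from both sides at E = (-57.70, 15.90). That places the tangent points at S = (-61.30, 15.90) on PS and H = (-57.70, 19.50) on HN. Then |RS| = |S − R| = 63.33.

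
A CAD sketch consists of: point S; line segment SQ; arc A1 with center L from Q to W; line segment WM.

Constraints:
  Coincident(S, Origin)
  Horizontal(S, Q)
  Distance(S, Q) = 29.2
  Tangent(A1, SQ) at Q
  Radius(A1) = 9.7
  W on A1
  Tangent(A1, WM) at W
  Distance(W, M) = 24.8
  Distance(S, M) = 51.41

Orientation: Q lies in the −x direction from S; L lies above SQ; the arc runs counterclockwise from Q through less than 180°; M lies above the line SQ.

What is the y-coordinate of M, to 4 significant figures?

34.93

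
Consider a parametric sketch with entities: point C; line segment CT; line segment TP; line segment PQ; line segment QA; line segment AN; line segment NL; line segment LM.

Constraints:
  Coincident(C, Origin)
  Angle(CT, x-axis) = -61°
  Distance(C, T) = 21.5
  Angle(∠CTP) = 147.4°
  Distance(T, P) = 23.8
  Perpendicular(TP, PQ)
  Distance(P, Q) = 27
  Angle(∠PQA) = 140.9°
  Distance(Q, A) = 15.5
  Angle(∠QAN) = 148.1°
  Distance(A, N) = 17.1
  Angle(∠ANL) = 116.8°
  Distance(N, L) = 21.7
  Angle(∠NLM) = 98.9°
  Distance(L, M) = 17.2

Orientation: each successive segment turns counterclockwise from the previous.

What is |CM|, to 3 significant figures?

11.0

C is at the origin; CT runs at -61.0° with length 21.5, so T = (10.4, -18.8). ∠CTP = 147.4° gives TP at -28.4° from the x-axis; with |TP| = 23.8, P = (31.4, -30.1). TP ⟂ PQ, so PQ runs at 61.6°; with |PQ| = 27.0, Q = (44.2, -6.37). ∠PQA = 140.9° gives QA at 101° from the x-axis; with |QA| = 15.5, A = (41.3, 8.86). ∠QAN = 148.1° gives AN at 133° from the x-axis; with |AN| = 17.1, N = (29.7, 21.4). ∠ANL = 116.8° gives NL at -164° from the x-axis; with |NL| = 21.7, L = (8.87, 15.5). ∠NLM = 98.9° gives LM at -83.1° from the x-axis; with |LM| = 17.2, M = (10.9, -1.54). Then |CM| = |M − C| = 11.0.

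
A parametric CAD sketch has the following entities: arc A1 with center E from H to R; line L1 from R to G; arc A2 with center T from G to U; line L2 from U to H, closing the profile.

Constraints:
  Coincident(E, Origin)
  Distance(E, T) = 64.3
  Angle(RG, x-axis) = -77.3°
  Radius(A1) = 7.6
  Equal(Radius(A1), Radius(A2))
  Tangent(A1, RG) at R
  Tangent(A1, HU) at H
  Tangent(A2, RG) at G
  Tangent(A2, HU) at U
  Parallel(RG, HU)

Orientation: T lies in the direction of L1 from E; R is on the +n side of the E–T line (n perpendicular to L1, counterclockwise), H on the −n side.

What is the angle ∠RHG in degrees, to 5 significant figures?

76.700°

The slot axis is L1's direction at -77.3°, so u = (cos -77.3°, sin -77.3°) = (0.21985, -0.97553) and n = (−sin -77.3°, cos -77.3°) = (0.97553, 0.21985). E is at the origin and T lies 64.3 along u from E, so T = 64.3·u = (14.136, -62.727). Tangency of A1 to both parallel lines with radius 7.6 puts R and H at E ± 7.6·n: R = (7.4141, 1.6708), H = (-7.4141, -1.6708). Equal radii place G and U the same way about T: G = T + 7.6·n = (21.550, -61.056), U = T − 7.6·n = (6.7220, -64.398). Then cos ∠RHG = HR·HG / (|HR||HG|), giving 76.700°.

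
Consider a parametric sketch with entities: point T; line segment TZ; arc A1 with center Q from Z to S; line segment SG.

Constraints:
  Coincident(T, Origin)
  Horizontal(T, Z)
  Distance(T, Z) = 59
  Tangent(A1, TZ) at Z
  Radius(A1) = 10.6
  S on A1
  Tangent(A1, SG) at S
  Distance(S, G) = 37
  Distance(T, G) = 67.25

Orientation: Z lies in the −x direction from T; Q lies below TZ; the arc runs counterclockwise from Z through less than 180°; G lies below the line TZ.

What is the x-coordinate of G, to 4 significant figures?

-47.71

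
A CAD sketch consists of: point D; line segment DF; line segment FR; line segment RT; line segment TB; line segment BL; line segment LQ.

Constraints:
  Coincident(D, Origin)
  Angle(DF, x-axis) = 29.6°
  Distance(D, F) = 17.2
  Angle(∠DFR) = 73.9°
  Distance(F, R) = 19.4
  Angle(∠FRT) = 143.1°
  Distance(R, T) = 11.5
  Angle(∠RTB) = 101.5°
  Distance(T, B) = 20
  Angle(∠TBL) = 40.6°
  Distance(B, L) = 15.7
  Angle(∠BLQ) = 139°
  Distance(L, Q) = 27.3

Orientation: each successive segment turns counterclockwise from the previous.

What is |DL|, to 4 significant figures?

12.99

D is at the origin; DF runs at 29.6° with length 17.2, so F = (14.96, 8.496). ∠DFR = 73.9° gives FR at 135.7° from the x-axis; with |FR| = 19.4, R = (1.071, 22.05). ∠FRT = 143.1° gives RT at 172.6° from the x-axis; with |RT| = 11.5, T = (-10.33, 23.53). ∠RTB = 101.5° gives TB at -108.9° from the x-axis; with |TB| = 20.0, B = (-16.81, 4.604). ∠TBL = 40.6° gives BL at 30.50° from the x-axis; with |BL| = 15.7, L = (-3.284, 12.57). Then |DL| = |L − D| = 12.99.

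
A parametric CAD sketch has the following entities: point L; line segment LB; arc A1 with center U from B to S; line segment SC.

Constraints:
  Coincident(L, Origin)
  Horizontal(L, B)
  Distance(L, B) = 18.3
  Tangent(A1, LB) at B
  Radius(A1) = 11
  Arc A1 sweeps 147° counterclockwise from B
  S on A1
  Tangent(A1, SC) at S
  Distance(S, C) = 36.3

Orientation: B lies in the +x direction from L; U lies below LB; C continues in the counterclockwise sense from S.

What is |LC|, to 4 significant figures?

58.54

L is at the origin; LB is horizontal with |LB| = 18.3 and B on the +x side, so B = (18.30, 0.000). Since A1 is tangent to LB there, UB ⟂ LB, so U = B + (0, -11) = (18.30, -11.00). On A1, B sits at bearing 90° from U; a 147° counterclockwise sweep puts S at bearing 237°, so S = U + 11.0·(cos 237°, sin 237°) = (12.31, -20.23). A1 meets SC tangentially, so US is at right angles to SC, so SC runs along (−sin 237°, cos 237°); with |SC| = 36.3, C = (42.75, -40.00). Then |LC| = |C − L| = 58.54.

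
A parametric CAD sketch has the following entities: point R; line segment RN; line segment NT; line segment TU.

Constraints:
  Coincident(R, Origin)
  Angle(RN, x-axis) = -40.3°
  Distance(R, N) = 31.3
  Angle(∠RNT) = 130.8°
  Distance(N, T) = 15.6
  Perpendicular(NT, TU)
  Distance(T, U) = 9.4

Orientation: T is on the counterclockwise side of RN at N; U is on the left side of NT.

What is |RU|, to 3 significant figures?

38.8

R is at the origin; RN runs at -40.3° with length 31.3, so N = 31.3·(cos -40.3°, sin -40.3°) = (23.9, -20.2). ∠RNT = 130.8°, so NT runs at -40.3° + (180° − 130.8°) = 8.90° from the x-axis; with |NT| = 15.6, T = N + 15.6·(cos 8.90°, sin 8.90°) = (39.3, -17.8). The perpendicularity gives TU at right angles to NT; with |TU| = 9.4 on the left of NT, U = T + 9.4·(-0.155, 0.988) = (37.8, -8.54). Then |RU| = |U − R| = 38.8.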